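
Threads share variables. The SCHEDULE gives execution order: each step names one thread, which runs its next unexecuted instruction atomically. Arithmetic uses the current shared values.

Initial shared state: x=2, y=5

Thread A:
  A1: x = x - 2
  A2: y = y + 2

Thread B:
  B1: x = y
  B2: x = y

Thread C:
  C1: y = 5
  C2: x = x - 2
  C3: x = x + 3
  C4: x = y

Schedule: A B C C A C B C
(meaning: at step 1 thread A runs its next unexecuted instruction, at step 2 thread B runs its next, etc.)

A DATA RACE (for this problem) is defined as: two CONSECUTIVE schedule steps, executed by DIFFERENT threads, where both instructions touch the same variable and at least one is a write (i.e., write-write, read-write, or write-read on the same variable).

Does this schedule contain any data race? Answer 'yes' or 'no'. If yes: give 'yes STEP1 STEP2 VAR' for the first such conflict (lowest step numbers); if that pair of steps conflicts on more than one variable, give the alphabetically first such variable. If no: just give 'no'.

Steps 1,2: A(x = x - 2) vs B(x = y). RACE on x (W-W).
Steps 2,3: B(x = y) vs C(y = 5). RACE on y (R-W).
Steps 3,4: same thread (C). No race.
Steps 4,5: C(r=x,w=x) vs A(r=y,w=y). No conflict.
Steps 5,6: A(r=y,w=y) vs C(r=x,w=x). No conflict.
Steps 6,7: C(x = x + 3) vs B(x = y). RACE on x (W-W).
Steps 7,8: B(x = y) vs C(x = y). RACE on x (W-W).
First conflict at steps 1,2.

Answer: yes 1 2 x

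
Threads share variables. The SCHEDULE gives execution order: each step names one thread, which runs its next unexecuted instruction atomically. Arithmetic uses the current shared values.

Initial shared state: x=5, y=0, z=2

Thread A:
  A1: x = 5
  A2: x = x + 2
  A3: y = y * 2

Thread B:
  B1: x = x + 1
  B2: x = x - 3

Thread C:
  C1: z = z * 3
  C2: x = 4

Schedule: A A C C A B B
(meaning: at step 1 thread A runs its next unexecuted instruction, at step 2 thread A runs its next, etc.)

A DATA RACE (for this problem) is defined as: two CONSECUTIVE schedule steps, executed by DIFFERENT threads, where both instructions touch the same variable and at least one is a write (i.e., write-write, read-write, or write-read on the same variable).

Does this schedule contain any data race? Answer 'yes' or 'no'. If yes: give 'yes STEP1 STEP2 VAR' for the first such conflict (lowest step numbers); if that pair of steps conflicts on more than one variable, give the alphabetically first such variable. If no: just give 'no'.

Steps 1,2: same thread (A). No race.
Steps 2,3: A(r=x,w=x) vs C(r=z,w=z). No conflict.
Steps 3,4: same thread (C). No race.
Steps 4,5: C(r=-,w=x) vs A(r=y,w=y). No conflict.
Steps 5,6: A(r=y,w=y) vs B(r=x,w=x). No conflict.
Steps 6,7: same thread (B). No race.

Answer: no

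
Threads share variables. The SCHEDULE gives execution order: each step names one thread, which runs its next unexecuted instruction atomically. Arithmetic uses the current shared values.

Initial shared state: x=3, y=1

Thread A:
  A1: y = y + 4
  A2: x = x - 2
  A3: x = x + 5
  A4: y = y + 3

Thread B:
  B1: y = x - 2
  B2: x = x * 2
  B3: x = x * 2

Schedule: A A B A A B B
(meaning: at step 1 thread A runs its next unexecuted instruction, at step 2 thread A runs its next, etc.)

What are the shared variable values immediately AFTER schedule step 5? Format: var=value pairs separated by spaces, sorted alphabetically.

Answer: x=6 y=2

Derivation:
Step 1: thread A executes A1 (y = y + 4). Shared: x=3 y=5. PCs: A@1 B@0
Step 2: thread A executes A2 (x = x - 2). Shared: x=1 y=5. PCs: A@2 B@0
Step 3: thread B executes B1 (y = x - 2). Shared: x=1 y=-1. PCs: A@2 B@1
Step 4: thread A executes A3 (x = x + 5). Shared: x=6 y=-1. PCs: A@3 B@1
Step 5: thread A executes A4 (y = y + 3). Shared: x=6 y=2. PCs: A@4 B@1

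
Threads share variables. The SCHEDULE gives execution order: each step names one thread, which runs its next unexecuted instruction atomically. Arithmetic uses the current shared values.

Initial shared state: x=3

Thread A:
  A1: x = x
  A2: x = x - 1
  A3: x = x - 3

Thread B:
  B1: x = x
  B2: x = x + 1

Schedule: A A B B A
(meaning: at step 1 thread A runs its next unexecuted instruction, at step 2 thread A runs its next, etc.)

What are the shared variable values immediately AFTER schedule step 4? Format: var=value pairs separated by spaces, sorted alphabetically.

Step 1: thread A executes A1 (x = x). Shared: x=3. PCs: A@1 B@0
Step 2: thread A executes A2 (x = x - 1). Shared: x=2. PCs: A@2 B@0
Step 3: thread B executes B1 (x = x). Shared: x=2. PCs: A@2 B@1
Step 4: thread B executes B2 (x = x + 1). Shared: x=3. PCs: A@2 B@2

Answer: x=3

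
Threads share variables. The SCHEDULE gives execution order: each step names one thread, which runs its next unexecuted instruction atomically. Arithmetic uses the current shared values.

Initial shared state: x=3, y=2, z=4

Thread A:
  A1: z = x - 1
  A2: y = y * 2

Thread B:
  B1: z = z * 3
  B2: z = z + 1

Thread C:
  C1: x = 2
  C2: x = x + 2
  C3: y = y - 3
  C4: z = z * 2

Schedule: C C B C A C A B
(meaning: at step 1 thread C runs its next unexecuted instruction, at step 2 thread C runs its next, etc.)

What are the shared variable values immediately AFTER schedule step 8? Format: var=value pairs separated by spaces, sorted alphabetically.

Answer: x=4 y=-2 z=7

Derivation:
Step 1: thread C executes C1 (x = 2). Shared: x=2 y=2 z=4. PCs: A@0 B@0 C@1
Step 2: thread C executes C2 (x = x + 2). Shared: x=4 y=2 z=4. PCs: A@0 B@0 C@2
Step 3: thread B executes B1 (z = z * 3). Shared: x=4 y=2 z=12. PCs: A@0 B@1 C@2
Step 4: thread C executes C3 (y = y - 3). Shared: x=4 y=-1 z=12. PCs: A@0 B@1 C@3
Step 5: thread A executes A1 (z = x - 1). Shared: x=4 y=-1 z=3. PCs: A@1 B@1 C@3
Step 6: thread C executes C4 (z = z * 2). Shared: x=4 y=-1 z=6. PCs: A@1 B@1 C@4
Step 7: thread A executes A2 (y = y * 2). Shared: x=4 y=-2 z=6. PCs: A@2 B@1 C@4
Step 8: thread B executes B2 (z = z + 1). Shared: x=4 y=-2 z=7. PCs: A@2 B@2 C@4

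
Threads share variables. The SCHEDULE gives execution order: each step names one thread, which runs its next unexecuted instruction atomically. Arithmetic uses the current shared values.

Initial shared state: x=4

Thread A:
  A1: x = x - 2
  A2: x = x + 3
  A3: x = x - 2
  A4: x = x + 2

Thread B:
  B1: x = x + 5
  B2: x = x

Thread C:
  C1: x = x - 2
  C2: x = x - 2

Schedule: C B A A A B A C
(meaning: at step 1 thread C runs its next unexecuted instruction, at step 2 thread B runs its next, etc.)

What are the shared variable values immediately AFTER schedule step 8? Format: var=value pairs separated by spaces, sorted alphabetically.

Step 1: thread C executes C1 (x = x - 2). Shared: x=2. PCs: A@0 B@0 C@1
Step 2: thread B executes B1 (x = x + 5). Shared: x=7. PCs: A@0 B@1 C@1
Step 3: thread A executes A1 (x = x - 2). Shared: x=5. PCs: A@1 B@1 C@1
Step 4: thread A executes A2 (x = x + 3). Shared: x=8. PCs: A@2 B@1 C@1
Step 5: thread A executes A3 (x = x - 2). Shared: x=6. PCs: A@3 B@1 C@1
Step 6: thread B executes B2 (x = x). Shared: x=6. PCs: A@3 B@2 C@1
Step 7: thread A executes A4 (x = x + 2). Shared: x=8. PCs: A@4 B@2 C@1
Step 8: thread C executes C2 (x = x - 2). Shared: x=6. PCs: A@4 B@2 C@2

Answer: x=6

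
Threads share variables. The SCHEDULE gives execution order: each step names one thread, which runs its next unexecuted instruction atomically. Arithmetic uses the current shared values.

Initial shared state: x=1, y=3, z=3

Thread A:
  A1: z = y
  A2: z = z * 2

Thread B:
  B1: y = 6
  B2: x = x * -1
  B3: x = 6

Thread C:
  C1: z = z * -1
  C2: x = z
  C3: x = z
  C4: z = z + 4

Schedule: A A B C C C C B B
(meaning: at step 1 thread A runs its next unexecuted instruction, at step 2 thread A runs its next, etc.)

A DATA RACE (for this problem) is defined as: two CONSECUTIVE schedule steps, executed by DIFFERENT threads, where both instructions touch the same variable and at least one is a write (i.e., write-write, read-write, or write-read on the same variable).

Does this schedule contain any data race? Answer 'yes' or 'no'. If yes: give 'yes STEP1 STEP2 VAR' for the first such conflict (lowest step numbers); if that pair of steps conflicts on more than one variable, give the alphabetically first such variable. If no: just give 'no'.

Steps 1,2: same thread (A). No race.
Steps 2,3: A(r=z,w=z) vs B(r=-,w=y). No conflict.
Steps 3,4: B(r=-,w=y) vs C(r=z,w=z). No conflict.
Steps 4,5: same thread (C). No race.
Steps 5,6: same thread (C). No race.
Steps 6,7: same thread (C). No race.
Steps 7,8: C(r=z,w=z) vs B(r=x,w=x). No conflict.
Steps 8,9: same thread (B). No race.

Answer: no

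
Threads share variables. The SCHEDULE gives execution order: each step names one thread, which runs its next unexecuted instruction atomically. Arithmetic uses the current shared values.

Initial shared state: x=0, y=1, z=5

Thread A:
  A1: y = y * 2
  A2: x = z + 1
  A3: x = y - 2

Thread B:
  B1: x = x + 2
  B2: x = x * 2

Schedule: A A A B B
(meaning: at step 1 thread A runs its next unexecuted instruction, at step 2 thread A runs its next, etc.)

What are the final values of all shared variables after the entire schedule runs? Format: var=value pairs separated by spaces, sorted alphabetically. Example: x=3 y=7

Answer: x=4 y=2 z=5

Derivation:
Step 1: thread A executes A1 (y = y * 2). Shared: x=0 y=2 z=5. PCs: A@1 B@0
Step 2: thread A executes A2 (x = z + 1). Shared: x=6 y=2 z=5. PCs: A@2 B@0
Step 3: thread A executes A3 (x = y - 2). Shared: x=0 y=2 z=5. PCs: A@3 B@0
Step 4: thread B executes B1 (x = x + 2). Shared: x=2 y=2 z=5. PCs: A@3 B@1
Step 5: thread B executes B2 (x = x * 2). Shared: x=4 y=2 z=5. PCs: A@3 B@2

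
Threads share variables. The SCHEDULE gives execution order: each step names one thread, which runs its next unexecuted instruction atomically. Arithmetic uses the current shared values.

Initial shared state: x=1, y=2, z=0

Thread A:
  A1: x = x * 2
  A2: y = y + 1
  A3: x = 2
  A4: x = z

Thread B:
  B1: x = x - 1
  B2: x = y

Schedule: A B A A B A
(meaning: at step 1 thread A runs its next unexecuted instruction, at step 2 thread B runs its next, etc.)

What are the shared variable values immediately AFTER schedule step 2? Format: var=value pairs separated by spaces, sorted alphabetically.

Answer: x=1 y=2 z=0

Derivation:
Step 1: thread A executes A1 (x = x * 2). Shared: x=2 y=2 z=0. PCs: A@1 B@0
Step 2: thread B executes B1 (x = x - 1). Shared: x=1 y=2 z=0. PCs: A@1 B@1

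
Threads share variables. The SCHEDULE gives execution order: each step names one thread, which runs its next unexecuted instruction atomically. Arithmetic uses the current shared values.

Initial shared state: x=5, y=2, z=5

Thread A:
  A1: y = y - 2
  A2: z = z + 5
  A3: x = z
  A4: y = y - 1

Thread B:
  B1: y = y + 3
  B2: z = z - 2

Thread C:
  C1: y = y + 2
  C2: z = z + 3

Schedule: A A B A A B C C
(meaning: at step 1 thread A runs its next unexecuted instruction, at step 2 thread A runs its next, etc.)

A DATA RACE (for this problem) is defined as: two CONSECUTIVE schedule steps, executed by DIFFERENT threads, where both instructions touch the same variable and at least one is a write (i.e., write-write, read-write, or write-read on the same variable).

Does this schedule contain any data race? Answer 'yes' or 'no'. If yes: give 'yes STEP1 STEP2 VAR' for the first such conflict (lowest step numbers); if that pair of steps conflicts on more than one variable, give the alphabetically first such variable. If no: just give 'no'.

Steps 1,2: same thread (A). No race.
Steps 2,3: A(r=z,w=z) vs B(r=y,w=y). No conflict.
Steps 3,4: B(r=y,w=y) vs A(r=z,w=x). No conflict.
Steps 4,5: same thread (A). No race.
Steps 5,6: A(r=y,w=y) vs B(r=z,w=z). No conflict.
Steps 6,7: B(r=z,w=z) vs C(r=y,w=y). No conflict.
Steps 7,8: same thread (C). No race.

Answer: no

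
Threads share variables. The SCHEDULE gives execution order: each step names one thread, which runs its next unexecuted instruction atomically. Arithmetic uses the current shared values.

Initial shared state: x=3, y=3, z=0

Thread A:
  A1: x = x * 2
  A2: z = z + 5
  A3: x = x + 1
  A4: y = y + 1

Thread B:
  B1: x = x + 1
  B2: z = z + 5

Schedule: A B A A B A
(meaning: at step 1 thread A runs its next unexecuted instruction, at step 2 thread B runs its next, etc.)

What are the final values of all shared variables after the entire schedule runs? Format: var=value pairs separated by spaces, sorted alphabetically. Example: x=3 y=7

Step 1: thread A executes A1 (x = x * 2). Shared: x=6 y=3 z=0. PCs: A@1 B@0
Step 2: thread B executes B1 (x = x + 1). Shared: x=7 y=3 z=0. PCs: A@1 B@1
Step 3: thread A executes A2 (z = z + 5). Shared: x=7 y=3 z=5. PCs: A@2 B@1
Step 4: thread A executes A3 (x = x + 1). Shared: x=8 y=3 z=5. PCs: A@3 B@1
Step 5: thread B executes B2 (z = z + 5). Shared: x=8 y=3 z=10. PCs: A@3 B@2
Step 6: thread A executes A4 (y = y + 1). Shared: x=8 y=4 z=10. PCs: A@4 B@2

Answer: x=8 y=4 z=10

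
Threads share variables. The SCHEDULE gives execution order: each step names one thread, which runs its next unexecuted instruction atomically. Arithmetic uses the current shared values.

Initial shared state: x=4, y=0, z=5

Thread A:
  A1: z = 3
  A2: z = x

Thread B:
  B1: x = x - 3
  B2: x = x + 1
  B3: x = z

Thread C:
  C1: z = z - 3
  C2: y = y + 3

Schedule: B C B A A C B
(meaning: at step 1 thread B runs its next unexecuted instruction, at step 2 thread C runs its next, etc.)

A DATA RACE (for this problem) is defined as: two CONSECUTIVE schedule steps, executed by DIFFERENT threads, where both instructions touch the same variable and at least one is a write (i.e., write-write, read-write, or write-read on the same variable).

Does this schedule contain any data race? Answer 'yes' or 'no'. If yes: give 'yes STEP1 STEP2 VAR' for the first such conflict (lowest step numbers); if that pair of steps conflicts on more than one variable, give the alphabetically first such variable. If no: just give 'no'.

Answer: no

Derivation:
Steps 1,2: B(r=x,w=x) vs C(r=z,w=z). No conflict.
Steps 2,3: C(r=z,w=z) vs B(r=x,w=x). No conflict.
Steps 3,4: B(r=x,w=x) vs A(r=-,w=z). No conflict.
Steps 4,5: same thread (A). No race.
Steps 5,6: A(r=x,w=z) vs C(r=y,w=y). No conflict.
Steps 6,7: C(r=y,w=y) vs B(r=z,w=x). No conflict.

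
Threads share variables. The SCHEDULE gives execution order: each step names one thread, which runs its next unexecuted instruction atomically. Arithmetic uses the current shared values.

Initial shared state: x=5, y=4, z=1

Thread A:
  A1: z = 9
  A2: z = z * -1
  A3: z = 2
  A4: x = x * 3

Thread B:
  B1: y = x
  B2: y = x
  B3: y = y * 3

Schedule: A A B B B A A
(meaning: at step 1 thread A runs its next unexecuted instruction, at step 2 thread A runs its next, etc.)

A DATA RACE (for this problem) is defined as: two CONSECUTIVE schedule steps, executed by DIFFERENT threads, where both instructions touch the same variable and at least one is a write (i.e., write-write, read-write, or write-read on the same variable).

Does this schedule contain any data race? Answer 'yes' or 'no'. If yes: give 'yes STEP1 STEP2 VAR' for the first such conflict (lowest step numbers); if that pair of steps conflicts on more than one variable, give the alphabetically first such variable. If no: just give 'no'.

Steps 1,2: same thread (A). No race.
Steps 2,3: A(r=z,w=z) vs B(r=x,w=y). No conflict.
Steps 3,4: same thread (B). No race.
Steps 4,5: same thread (B). No race.
Steps 5,6: B(r=y,w=y) vs A(r=-,w=z). No conflict.
Steps 6,7: same thread (A). No race.

Answer: no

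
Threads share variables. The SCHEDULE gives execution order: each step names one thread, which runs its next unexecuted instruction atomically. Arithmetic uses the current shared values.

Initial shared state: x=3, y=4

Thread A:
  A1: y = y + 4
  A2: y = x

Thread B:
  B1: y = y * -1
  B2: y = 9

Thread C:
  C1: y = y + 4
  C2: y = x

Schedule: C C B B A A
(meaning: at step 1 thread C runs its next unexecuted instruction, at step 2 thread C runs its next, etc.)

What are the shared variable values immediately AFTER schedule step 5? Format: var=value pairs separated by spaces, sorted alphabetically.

Step 1: thread C executes C1 (y = y + 4). Shared: x=3 y=8. PCs: A@0 B@0 C@1
Step 2: thread C executes C2 (y = x). Shared: x=3 y=3. PCs: A@0 B@0 C@2
Step 3: thread B executes B1 (y = y * -1). Shared: x=3 y=-3. PCs: A@0 B@1 C@2
Step 4: thread B executes B2 (y = 9). Shared: x=3 y=9. PCs: A@0 B@2 C@2
Step 5: thread A executes A1 (y = y + 4). Shared: x=3 y=13. PCs: A@1 B@2 C@2

Answer: x=3 y=13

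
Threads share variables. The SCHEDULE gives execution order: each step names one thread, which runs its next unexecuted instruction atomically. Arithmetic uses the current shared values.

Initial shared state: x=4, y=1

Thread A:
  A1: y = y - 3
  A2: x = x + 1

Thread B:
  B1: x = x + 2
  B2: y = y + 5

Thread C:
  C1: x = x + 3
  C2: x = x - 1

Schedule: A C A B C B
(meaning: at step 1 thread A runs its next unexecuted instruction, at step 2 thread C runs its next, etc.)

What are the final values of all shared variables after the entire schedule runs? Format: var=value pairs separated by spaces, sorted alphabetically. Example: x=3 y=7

Answer: x=9 y=3

Derivation:
Step 1: thread A executes A1 (y = y - 3). Shared: x=4 y=-2. PCs: A@1 B@0 C@0
Step 2: thread C executes C1 (x = x + 3). Shared: x=7 y=-2. PCs: A@1 B@0 C@1
Step 3: thread A executes A2 (x = x + 1). Shared: x=8 y=-2. PCs: A@2 B@0 C@1
Step 4: thread B executes B1 (x = x + 2). Shared: x=10 y=-2. PCs: A@2 B@1 C@1
Step 5: thread C executes C2 (x = x - 1). Shared: x=9 y=-2. PCs: A@2 B@1 C@2
Step 6: thread B executes B2 (y = y + 5). Shared: x=9 y=3. PCs: A@2 B@2 C@2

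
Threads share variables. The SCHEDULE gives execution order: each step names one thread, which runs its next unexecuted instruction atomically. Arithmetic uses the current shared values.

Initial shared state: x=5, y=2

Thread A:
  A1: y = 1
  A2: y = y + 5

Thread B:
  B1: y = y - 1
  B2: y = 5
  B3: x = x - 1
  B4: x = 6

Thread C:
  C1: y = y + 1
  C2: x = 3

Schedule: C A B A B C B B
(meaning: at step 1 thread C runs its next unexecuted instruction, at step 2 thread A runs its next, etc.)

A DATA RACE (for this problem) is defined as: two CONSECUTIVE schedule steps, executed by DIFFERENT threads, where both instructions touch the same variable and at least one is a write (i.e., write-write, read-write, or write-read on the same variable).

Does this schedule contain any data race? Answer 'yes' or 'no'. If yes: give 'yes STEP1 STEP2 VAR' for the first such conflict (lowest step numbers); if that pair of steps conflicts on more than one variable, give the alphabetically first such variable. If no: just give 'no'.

Steps 1,2: C(y = y + 1) vs A(y = 1). RACE on y (W-W).
Steps 2,3: A(y = 1) vs B(y = y - 1). RACE on y (W-W).
Steps 3,4: B(y = y - 1) vs A(y = y + 5). RACE on y (W-W).
Steps 4,5: A(y = y + 5) vs B(y = 5). RACE on y (W-W).
Steps 5,6: B(r=-,w=y) vs C(r=-,w=x). No conflict.
Steps 6,7: C(x = 3) vs B(x = x - 1). RACE on x (W-W).
Steps 7,8: same thread (B). No race.
First conflict at steps 1,2.

Answer: yes 1 2 y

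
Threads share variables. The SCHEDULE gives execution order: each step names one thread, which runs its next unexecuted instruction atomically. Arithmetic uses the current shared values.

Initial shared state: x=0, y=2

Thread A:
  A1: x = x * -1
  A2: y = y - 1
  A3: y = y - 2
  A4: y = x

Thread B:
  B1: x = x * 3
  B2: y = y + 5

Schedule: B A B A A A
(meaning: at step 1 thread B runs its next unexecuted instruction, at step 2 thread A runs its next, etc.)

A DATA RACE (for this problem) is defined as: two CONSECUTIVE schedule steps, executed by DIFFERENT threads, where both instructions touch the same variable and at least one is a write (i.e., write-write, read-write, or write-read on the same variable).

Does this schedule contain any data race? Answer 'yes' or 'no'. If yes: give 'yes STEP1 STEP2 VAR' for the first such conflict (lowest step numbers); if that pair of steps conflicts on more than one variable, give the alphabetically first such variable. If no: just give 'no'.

Steps 1,2: B(x = x * 3) vs A(x = x * -1). RACE on x (W-W).
Steps 2,3: A(r=x,w=x) vs B(r=y,w=y). No conflict.
Steps 3,4: B(y = y + 5) vs A(y = y - 1). RACE on y (W-W).
Steps 4,5: same thread (A). No race.
Steps 5,6: same thread (A). No race.
First conflict at steps 1,2.

Answer: yes 1 2 x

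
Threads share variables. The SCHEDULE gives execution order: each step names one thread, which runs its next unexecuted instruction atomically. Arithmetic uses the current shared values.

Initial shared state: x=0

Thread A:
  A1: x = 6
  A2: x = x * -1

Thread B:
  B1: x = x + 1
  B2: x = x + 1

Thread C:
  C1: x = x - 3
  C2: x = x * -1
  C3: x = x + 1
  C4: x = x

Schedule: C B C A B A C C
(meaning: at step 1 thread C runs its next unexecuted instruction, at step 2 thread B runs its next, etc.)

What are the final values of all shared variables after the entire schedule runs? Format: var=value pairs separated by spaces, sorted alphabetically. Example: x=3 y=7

Step 1: thread C executes C1 (x = x - 3). Shared: x=-3. PCs: A@0 B@0 C@1
Step 2: thread B executes B1 (x = x + 1). Shared: x=-2. PCs: A@0 B@1 C@1
Step 3: thread C executes C2 (x = x * -1). Shared: x=2. PCs: A@0 B@1 C@2
Step 4: thread A executes A1 (x = 6). Shared: x=6. PCs: A@1 B@1 C@2
Step 5: thread B executes B2 (x = x + 1). Shared: x=7. PCs: A@1 B@2 C@2
Step 6: thread A executes A2 (x = x * -1). Shared: x=-7. PCs: A@2 B@2 C@2
Step 7: thread C executes C3 (x = x + 1). Shared: x=-6. PCs: A@2 B@2 C@3
Step 8: thread C executes C4 (x = x). Shared: x=-6. PCs: A@2 B@2 C@4

Answer: x=-6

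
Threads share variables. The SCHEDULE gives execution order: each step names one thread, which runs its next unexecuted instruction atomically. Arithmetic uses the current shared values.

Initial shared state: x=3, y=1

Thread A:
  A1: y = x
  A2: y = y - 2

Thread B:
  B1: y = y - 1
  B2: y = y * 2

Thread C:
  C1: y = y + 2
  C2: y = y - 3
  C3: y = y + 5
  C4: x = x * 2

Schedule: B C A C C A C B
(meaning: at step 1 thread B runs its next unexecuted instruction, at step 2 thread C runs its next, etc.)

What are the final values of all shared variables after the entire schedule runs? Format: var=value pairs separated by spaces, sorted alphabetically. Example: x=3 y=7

Step 1: thread B executes B1 (y = y - 1). Shared: x=3 y=0. PCs: A@0 B@1 C@0
Step 2: thread C executes C1 (y = y + 2). Shared: x=3 y=2. PCs: A@0 B@1 C@1
Step 3: thread A executes A1 (y = x). Shared: x=3 y=3. PCs: A@1 B@1 C@1
Step 4: thread C executes C2 (y = y - 3). Shared: x=3 y=0. PCs: A@1 B@1 C@2
Step 5: thread C executes C3 (y = y + 5). Shared: x=3 y=5. PCs: A@1 B@1 C@3
Step 6: thread A executes A2 (y = y - 2). Shared: x=3 y=3. PCs: A@2 B@1 C@3
Step 7: thread C executes C4 (x = x * 2). Shared: x=6 y=3. PCs: A@2 B@1 C@4
Step 8: thread B executes B2 (y = y * 2). Shared: x=6 y=6. PCs: A@2 B@2 C@4

Answer: x=6 y=6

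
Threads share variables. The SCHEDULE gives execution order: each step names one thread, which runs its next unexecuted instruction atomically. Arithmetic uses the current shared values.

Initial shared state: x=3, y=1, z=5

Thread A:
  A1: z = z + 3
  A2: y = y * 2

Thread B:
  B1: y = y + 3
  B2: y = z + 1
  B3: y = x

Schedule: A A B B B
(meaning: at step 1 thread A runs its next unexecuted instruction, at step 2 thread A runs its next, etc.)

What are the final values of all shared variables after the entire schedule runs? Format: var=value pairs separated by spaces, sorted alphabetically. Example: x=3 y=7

Step 1: thread A executes A1 (z = z + 3). Shared: x=3 y=1 z=8. PCs: A@1 B@0
Step 2: thread A executes A2 (y = y * 2). Shared: x=3 y=2 z=8. PCs: A@2 B@0
Step 3: thread B executes B1 (y = y + 3). Shared: x=3 y=5 z=8. PCs: A@2 B@1
Step 4: thread B executes B2 (y = z + 1). Shared: x=3 y=9 z=8. PCs: A@2 B@2
Step 5: thread B executes B3 (y = x). Shared: x=3 y=3 z=8. PCs: A@2 B@3

Answer: x=3 y=3 z=8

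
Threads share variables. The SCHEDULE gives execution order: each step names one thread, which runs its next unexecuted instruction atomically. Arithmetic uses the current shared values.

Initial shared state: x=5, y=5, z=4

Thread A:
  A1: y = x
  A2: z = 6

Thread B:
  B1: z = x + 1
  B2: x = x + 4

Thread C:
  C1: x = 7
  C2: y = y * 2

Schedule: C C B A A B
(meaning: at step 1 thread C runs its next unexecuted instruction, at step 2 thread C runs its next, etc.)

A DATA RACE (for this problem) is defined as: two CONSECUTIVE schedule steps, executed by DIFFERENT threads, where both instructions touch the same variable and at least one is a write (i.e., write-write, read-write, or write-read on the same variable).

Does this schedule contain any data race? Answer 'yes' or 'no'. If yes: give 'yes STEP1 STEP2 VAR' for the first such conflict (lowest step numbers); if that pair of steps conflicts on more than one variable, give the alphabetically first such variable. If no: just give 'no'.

Answer: no

Derivation:
Steps 1,2: same thread (C). No race.
Steps 2,3: C(r=y,w=y) vs B(r=x,w=z). No conflict.
Steps 3,4: B(r=x,w=z) vs A(r=x,w=y). No conflict.
Steps 4,5: same thread (A). No race.
Steps 5,6: A(r=-,w=z) vs B(r=x,w=x). No conflict.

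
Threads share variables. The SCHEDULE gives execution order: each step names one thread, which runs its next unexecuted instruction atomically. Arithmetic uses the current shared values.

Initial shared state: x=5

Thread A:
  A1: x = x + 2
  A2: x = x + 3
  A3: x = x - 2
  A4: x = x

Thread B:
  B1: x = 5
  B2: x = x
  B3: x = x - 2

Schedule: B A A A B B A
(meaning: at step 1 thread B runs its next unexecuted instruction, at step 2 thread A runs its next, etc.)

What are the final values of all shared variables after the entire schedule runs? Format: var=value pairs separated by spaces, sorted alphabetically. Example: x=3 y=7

Step 1: thread B executes B1 (x = 5). Shared: x=5. PCs: A@0 B@1
Step 2: thread A executes A1 (x = x + 2). Shared: x=7. PCs: A@1 B@1
Step 3: thread A executes A2 (x = x + 3). Shared: x=10. PCs: A@2 B@1
Step 4: thread A executes A3 (x = x - 2). Shared: x=8. PCs: A@3 B@1
Step 5: thread B executes B2 (x = x). Shared: x=8. PCs: A@3 B@2
Step 6: thread B executes B3 (x = x - 2). Shared: x=6. PCs: A@3 B@3
Step 7: thread A executes A4 (x = x). Shared: x=6. PCs: A@4 B@3

Answer: x=6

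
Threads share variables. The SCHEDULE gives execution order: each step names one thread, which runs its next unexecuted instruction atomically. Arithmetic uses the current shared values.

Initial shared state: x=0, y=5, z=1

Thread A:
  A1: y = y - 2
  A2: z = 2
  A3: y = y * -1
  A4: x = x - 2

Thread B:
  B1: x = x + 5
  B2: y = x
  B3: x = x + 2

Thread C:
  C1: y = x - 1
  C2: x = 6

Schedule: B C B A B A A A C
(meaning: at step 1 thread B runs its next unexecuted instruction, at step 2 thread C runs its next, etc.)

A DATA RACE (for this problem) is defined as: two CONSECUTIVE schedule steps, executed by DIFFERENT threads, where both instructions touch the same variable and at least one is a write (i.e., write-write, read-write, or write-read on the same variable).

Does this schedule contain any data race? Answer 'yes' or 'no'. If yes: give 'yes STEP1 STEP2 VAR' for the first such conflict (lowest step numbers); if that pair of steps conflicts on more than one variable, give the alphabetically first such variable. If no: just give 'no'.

Steps 1,2: B(x = x + 5) vs C(y = x - 1). RACE on x (W-R).
Steps 2,3: C(y = x - 1) vs B(y = x). RACE on y (W-W).
Steps 3,4: B(y = x) vs A(y = y - 2). RACE on y (W-W).
Steps 4,5: A(r=y,w=y) vs B(r=x,w=x). No conflict.
Steps 5,6: B(r=x,w=x) vs A(r=-,w=z). No conflict.
Steps 6,7: same thread (A). No race.
Steps 7,8: same thread (A). No race.
Steps 8,9: A(x = x - 2) vs C(x = 6). RACE on x (W-W).
First conflict at steps 1,2.

Answer: yes 1 2 x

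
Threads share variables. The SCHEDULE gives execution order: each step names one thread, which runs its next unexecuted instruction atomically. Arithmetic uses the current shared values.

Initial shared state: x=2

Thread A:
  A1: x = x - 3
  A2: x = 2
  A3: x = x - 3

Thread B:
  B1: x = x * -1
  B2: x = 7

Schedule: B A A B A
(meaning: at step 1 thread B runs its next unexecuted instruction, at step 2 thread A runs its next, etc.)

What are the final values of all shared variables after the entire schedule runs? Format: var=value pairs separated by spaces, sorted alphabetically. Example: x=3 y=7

Answer: x=4

Derivation:
Step 1: thread B executes B1 (x = x * -1). Shared: x=-2. PCs: A@0 B@1
Step 2: thread A executes A1 (x = x - 3). Shared: x=-5. PCs: A@1 B@1
Step 3: thread A executes A2 (x = 2). Shared: x=2. PCs: A@2 B@1
Step 4: thread B executes B2 (x = 7). Shared: x=7. PCs: A@2 B@2
Step 5: thread A executes A3 (x = x - 3). Shared: x=4. PCs: A@3 B@2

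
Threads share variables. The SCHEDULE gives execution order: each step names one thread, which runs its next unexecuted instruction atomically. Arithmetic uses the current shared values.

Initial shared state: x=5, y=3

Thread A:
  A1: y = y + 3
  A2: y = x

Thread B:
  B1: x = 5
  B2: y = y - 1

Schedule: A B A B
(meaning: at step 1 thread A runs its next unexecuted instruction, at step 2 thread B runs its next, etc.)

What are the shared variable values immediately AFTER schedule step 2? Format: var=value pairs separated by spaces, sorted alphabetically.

Step 1: thread A executes A1 (y = y + 3). Shared: x=5 y=6. PCs: A@1 B@0
Step 2: thread B executes B1 (x = 5). Shared: x=5 y=6. PCs: A@1 B@1

Answer: x=5 y=6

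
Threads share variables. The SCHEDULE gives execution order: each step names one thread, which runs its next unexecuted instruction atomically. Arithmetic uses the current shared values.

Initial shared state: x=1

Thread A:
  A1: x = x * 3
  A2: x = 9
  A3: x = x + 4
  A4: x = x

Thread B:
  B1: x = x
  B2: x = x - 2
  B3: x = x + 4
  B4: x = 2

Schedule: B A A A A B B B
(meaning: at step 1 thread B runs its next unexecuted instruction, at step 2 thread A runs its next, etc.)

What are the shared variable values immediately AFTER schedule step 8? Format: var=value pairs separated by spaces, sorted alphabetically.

Answer: x=2

Derivation:
Step 1: thread B executes B1 (x = x). Shared: x=1. PCs: A@0 B@1
Step 2: thread A executes A1 (x = x * 3). Shared: x=3. PCs: A@1 B@1
Step 3: thread A executes A2 (x = 9). Shared: x=9. PCs: A@2 B@1
Step 4: thread A executes A3 (x = x + 4). Shared: x=13. PCs: A@3 B@1
Step 5: thread A executes A4 (x = x). Shared: x=13. PCs: A@4 B@1
Step 6: thread B executes B2 (x = x - 2). Shared: x=11. PCs: A@4 B@2
Step 7: thread B executes B3 (x = x + 4). Shared: x=15. PCs: A@4 B@3
Step 8: thread B executes B4 (x = 2). Shared: x=2. PCs: A@4 B@4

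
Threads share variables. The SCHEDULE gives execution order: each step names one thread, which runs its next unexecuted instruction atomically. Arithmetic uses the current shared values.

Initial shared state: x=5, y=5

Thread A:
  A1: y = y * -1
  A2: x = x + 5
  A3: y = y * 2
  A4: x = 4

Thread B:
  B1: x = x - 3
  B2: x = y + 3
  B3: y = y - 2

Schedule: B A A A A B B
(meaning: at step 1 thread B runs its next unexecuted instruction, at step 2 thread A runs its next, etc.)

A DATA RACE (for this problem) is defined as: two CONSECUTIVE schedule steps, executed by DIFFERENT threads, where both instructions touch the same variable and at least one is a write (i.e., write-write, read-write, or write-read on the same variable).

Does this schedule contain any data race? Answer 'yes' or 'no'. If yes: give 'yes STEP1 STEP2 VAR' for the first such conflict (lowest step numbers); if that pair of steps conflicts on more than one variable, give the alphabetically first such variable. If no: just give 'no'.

Answer: yes 5 6 x

Derivation:
Steps 1,2: B(r=x,w=x) vs A(r=y,w=y). No conflict.
Steps 2,3: same thread (A). No race.
Steps 3,4: same thread (A). No race.
Steps 4,5: same thread (A). No race.
Steps 5,6: A(x = 4) vs B(x = y + 3). RACE on x (W-W).
Steps 6,7: same thread (B). No race.
First conflict at steps 5,6.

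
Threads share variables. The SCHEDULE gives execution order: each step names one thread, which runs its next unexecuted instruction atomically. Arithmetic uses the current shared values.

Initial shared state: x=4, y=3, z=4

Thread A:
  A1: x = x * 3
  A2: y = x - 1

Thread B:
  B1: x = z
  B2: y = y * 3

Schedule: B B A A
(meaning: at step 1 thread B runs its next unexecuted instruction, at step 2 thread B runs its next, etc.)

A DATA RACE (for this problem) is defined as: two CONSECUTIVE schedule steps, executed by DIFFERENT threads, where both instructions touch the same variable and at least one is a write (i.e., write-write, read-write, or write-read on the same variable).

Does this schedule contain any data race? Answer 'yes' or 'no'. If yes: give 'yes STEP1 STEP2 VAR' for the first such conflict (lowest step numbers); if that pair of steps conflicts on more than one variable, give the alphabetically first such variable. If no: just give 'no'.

Answer: no

Derivation:
Steps 1,2: same thread (B). No race.
Steps 2,3: B(r=y,w=y) vs A(r=x,w=x). No conflict.
Steps 3,4: same thread (A). No race.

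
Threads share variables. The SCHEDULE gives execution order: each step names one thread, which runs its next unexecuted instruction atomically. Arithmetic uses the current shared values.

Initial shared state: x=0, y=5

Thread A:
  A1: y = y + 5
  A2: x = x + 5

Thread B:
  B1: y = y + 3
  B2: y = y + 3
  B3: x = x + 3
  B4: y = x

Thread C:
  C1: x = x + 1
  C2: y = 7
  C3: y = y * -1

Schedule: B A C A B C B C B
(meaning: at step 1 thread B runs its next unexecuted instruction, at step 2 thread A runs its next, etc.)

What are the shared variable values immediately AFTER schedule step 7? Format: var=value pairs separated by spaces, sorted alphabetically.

Step 1: thread B executes B1 (y = y + 3). Shared: x=0 y=8. PCs: A@0 B@1 C@0
Step 2: thread A executes A1 (y = y + 5). Shared: x=0 y=13. PCs: A@1 B@1 C@0
Step 3: thread C executes C1 (x = x + 1). Shared: x=1 y=13. PCs: A@1 B@1 C@1
Step 4: thread A executes A2 (x = x + 5). Shared: x=6 y=13. PCs: A@2 B@1 C@1
Step 5: thread B executes B2 (y = y + 3). Shared: x=6 y=16. PCs: A@2 B@2 C@1
Step 6: thread C executes C2 (y = 7). Shared: x=6 y=7. PCs: A@2 B@2 C@2
Step 7: thread B executes B3 (x = x + 3). Shared: x=9 y=7. PCs: A@2 B@3 C@2

Answer: x=9 y=7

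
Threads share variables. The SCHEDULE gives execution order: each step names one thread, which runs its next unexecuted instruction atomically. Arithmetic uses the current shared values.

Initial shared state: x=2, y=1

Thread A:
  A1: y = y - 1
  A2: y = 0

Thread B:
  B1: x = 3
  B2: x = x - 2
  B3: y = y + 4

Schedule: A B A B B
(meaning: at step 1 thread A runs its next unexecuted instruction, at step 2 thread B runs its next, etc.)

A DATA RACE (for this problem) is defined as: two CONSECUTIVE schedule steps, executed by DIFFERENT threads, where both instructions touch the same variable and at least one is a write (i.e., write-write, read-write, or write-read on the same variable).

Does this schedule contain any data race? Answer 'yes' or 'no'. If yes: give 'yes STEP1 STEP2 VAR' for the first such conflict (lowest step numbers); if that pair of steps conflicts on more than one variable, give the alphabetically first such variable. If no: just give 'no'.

Answer: no

Derivation:
Steps 1,2: A(r=y,w=y) vs B(r=-,w=x). No conflict.
Steps 2,3: B(r=-,w=x) vs A(r=-,w=y). No conflict.
Steps 3,4: A(r=-,w=y) vs B(r=x,w=x). No conflict.
Steps 4,5: same thread (B). No race.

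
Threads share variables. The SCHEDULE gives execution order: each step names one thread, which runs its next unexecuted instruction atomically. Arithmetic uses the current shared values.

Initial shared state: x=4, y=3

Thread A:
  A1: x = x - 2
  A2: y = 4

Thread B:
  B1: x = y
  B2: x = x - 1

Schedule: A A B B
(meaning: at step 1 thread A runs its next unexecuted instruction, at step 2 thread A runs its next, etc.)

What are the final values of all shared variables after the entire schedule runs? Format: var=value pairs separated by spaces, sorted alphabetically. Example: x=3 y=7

Step 1: thread A executes A1 (x = x - 2). Shared: x=2 y=3. PCs: A@1 B@0
Step 2: thread A executes A2 (y = 4). Shared: x=2 y=4. PCs: A@2 B@0
Step 3: thread B executes B1 (x = y). Shared: x=4 y=4. PCs: A@2 B@1
Step 4: thread B executes B2 (x = x - 1). Shared: x=3 y=4. PCs: A@2 B@2

Answer: x=3 y=4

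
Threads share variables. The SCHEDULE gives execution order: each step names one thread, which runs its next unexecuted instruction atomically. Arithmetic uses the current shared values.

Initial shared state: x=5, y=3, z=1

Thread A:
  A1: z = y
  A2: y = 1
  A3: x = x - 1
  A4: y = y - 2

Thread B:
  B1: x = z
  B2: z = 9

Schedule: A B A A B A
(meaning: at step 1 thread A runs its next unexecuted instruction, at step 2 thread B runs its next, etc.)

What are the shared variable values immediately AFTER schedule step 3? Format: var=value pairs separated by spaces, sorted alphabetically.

Answer: x=3 y=1 z=3

Derivation:
Step 1: thread A executes A1 (z = y). Shared: x=5 y=3 z=3. PCs: A@1 B@0
Step 2: thread B executes B1 (x = z). Shared: x=3 y=3 z=3. PCs: A@1 B@1
Step 3: thread A executes A2 (y = 1). Shared: x=3 y=1 z=3. PCs: A@2 B@1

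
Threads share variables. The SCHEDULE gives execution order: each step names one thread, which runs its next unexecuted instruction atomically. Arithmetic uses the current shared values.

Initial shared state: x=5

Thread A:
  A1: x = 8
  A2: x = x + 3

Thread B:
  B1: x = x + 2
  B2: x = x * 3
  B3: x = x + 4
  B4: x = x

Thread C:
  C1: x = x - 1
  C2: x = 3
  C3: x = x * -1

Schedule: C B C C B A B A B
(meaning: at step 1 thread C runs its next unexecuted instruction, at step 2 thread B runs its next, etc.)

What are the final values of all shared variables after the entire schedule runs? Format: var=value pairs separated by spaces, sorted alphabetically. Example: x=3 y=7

Step 1: thread C executes C1 (x = x - 1). Shared: x=4. PCs: A@0 B@0 C@1
Step 2: thread B executes B1 (x = x + 2). Shared: x=6. PCs: A@0 B@1 C@1
Step 3: thread C executes C2 (x = 3). Shared: x=3. PCs: A@0 B@1 C@2
Step 4: thread C executes C3 (x = x * -1). Shared: x=-3. PCs: A@0 B@1 C@3
Step 5: thread B executes B2 (x = x * 3). Shared: x=-9. PCs: A@0 B@2 C@3
Step 6: thread A executes A1 (x = 8). Shared: x=8. PCs: A@1 B@2 C@3
Step 7: thread B executes B3 (x = x + 4). Shared: x=12. PCs: A@1 B@3 C@3
Step 8: thread A executes A2 (x = x + 3). Shared: x=15. PCs: A@2 B@3 C@3
Step 9: thread B executes B4 (x = x). Shared: x=15. PCs: A@2 B@4 C@3

Answer: x=15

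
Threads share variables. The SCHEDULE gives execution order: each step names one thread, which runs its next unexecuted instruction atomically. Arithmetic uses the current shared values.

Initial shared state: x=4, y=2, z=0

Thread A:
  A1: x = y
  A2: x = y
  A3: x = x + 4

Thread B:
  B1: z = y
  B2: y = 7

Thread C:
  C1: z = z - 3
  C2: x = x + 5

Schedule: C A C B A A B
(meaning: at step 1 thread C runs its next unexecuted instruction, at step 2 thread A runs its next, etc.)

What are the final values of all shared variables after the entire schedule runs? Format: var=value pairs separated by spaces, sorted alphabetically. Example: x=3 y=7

Answer: x=6 y=7 z=2

Derivation:
Step 1: thread C executes C1 (z = z - 3). Shared: x=4 y=2 z=-3. PCs: A@0 B@0 C@1
Step 2: thread A executes A1 (x = y). Shared: x=2 y=2 z=-3. PCs: A@1 B@0 C@1
Step 3: thread C executes C2 (x = x + 5). Shared: x=7 y=2 z=-3. PCs: A@1 B@0 C@2
Step 4: thread B executes B1 (z = y). Shared: x=7 y=2 z=2. PCs: A@1 B@1 C@2
Step 5: thread A executes A2 (x = y). Shared: x=2 y=2 z=2. PCs: A@2 B@1 C@2
Step 6: thread A executes A3 (x = x + 4). Shared: x=6 y=2 z=2. PCs: A@3 B@1 C@2
Step 7: thread B executes B2 (y = 7). Shared: x=6 y=7 z=2. PCs: A@3 B@2 C@2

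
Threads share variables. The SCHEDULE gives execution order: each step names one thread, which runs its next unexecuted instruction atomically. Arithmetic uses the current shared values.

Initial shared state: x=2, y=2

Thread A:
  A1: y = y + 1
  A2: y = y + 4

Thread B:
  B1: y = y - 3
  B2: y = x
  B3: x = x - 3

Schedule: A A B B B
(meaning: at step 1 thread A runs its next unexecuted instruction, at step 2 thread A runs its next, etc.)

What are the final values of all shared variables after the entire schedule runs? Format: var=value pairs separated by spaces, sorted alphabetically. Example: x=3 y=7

Answer: x=-1 y=2

Derivation:
Step 1: thread A executes A1 (y = y + 1). Shared: x=2 y=3. PCs: A@1 B@0
Step 2: thread A executes A2 (y = y + 4). Shared: x=2 y=7. PCs: A@2 B@0
Step 3: thread B executes B1 (y = y - 3). Shared: x=2 y=4. PCs: A@2 B@1
Step 4: thread B executes B2 (y = x). Shared: x=2 y=2. PCs: A@2 B@2
Step 5: thread B executes B3 (x = x - 3). Shared: x=-1 y=2. PCs: A@2 B@3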